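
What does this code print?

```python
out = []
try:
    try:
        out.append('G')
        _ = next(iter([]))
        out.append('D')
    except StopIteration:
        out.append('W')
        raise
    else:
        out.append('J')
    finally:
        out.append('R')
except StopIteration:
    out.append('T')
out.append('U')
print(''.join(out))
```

Execution trace: 'G' (inner try body) → 'W' (inner except StopIteration) → 'R' (inner finally) → 'T' (outer except StopIteration) → 'U' (after the try/except). Output: GWRTU

Answer: GWRTU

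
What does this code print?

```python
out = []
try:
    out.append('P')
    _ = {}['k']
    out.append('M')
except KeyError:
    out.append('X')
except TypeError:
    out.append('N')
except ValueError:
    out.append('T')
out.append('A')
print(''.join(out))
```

Execution trace: 'P' (try body) → 'X' (except KeyError) → 'A' (after the try/except). Output: PXA

Answer: PXA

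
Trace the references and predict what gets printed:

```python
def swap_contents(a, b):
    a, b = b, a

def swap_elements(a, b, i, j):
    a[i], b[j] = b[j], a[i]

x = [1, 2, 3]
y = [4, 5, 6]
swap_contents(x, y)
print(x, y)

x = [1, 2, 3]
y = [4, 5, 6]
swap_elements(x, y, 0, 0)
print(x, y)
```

Key concept: parameter rebinding vs mutation.
Step by step:
`x = [1, 2, 3]` → x = [1, 2, 3]
`y = [4, 5, 6]` → y = [4, 5, 6]
`swap_contents(x, y)` → no visible change to tracked variables
`print(x, y)` → prints [1, 2, 3] [4, 5, 6]
`x = [1, 2, 3]` → x = [1, 2, 3]
`y = [4, 5, 6]` → y = [4, 5, 6]
`swap_elements(x, y, 0, 0)` → x = [4, 2, 3]; y = [1, 5, 6]
`print(x, y)` → prints [4, 2, 3] [1, 5, 6]

Answer:
[1, 2, 3] [4, 5, 6]
[4, 2, 3] [1, 5, 6]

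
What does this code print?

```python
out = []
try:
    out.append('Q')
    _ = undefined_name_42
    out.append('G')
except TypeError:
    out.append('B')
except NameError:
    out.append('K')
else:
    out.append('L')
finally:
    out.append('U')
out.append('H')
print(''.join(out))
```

Execution trace: 'Q' (try body) → 'K' (except NameError) → 'U' (finally) → 'H' (after the try/except). Output: QKUH

Answer: QKUH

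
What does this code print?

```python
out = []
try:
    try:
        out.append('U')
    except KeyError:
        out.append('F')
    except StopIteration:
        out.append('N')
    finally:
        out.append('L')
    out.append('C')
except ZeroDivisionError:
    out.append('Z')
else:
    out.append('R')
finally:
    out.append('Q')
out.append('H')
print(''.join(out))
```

Execution trace: 'U' (inner try body, no exception) → 'L' (inner finally) → 'C' (try body, no exception) → 'R' (else) → 'Q' (finally) → 'H' (after the try/except). Output: ULCRQH

Answer: ULCRQH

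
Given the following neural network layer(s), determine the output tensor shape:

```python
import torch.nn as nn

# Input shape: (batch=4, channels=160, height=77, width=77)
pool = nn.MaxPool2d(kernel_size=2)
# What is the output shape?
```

Input: (4, 160, 77, 77) -> Output: (4, 160, 38, 38)

Answer: (4, 160, 38, 38)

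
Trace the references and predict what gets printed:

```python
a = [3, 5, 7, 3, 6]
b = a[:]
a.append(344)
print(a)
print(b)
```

Key concept: slice [:] creates copy.
Step by step:
`a = [3, 5, 7, 3, 6]` → a = [3, 5, 7, 3, 6]
`b = a[:]` → b = [3, 5, 7, 3, 6]
`a.append(344)` → a = [3, 5, 7, 3, 6, 344]
`print(a)` → prints [3, 5, 7, 3, 6, 344]
`print(b)` → prints [3, 5, 7, 3, 6]

Answer:
[3, 5, 7, 3, 6, 344]
[3, 5, 7, 3, 6]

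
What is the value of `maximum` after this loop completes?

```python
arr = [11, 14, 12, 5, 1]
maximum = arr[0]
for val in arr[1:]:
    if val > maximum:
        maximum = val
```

Maximum of [11, 14, 12, 5, 1]
`maximum` takes the values: 11 → 14

Answer: 14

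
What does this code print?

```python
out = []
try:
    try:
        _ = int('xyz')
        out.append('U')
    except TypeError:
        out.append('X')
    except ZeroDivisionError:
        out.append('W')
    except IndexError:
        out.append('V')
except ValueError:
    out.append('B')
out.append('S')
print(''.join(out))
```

Execution trace: 'B' (outer except ValueError) → 'S' (after the try/except). Output: BS

Answer: BS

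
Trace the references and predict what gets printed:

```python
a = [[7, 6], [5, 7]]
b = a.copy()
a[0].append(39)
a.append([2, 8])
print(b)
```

Key concept: shallow copy with nested lists.
Step by step:
`a = [[7, 6], [5, 7]]` → a = [[7, 6], [5, 7]]
`b = a.copy()` → b = [[7, 6], [5, 7]]
`a[0].append(39)` → a = [[7, 6, 39], [5, 7]]; b = [[7, 6, 39], [5, 7]]
`a.append([2, 8])` → a = [[7, 6, 39], [5, 7], [2, 8]]
`print(b)` → prints [[7, 6, 39], [5, 7]]

Answer: [[7, 6, 39], [5, 7]]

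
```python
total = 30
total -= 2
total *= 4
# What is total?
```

Trace:
`total = 30` → total = 30
`total -= 2` → total = 28
`total *= 4` → total = 112
So total = 112

Answer: 112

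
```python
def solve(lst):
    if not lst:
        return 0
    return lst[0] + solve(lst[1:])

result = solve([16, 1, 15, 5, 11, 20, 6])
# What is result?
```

16 + 1 + 15 + 5 + 11 + 20 + 6 + 0 = 74

Answer: 74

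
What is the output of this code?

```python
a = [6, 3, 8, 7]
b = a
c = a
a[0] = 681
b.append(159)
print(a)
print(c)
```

Key concept: multiple aliases.
Step by step:
`a = [6, 3, 8, 7]` → a = [6, 3, 8, 7]
`b = a` → b = [6, 3, 8, 7] (same object as a)
`c = a` → c = [6, 3, 8, 7] (same object as a, b)
`a[0] = 681` → a = [681, 3, 8, 7] (same object as b, c); b = [681, 3, 8, 7] (same object as a, c); c = [681, 3, 8, 7] (same object as a, b)
`b.append(159)` → a = [681, 3, 8, 7, 159] (same object as b, c); b = [681, 3, 8, 7, 159] (same object as a, c); c = [681, 3, 8, 7, 159] (same object as a, b)
`print(a)` → prints [681, 3, 8, 7, 159]
`print(c)` → prints [681, 3, 8, 7, 159]

Answer:
[681, 3, 8, 7, 159]
[681, 3, 8, 7, 159]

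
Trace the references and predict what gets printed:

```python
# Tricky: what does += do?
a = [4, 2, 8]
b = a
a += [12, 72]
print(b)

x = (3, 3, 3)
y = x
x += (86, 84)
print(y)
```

Key concept: += behavior differs for mutable vs immutable.
Step by step:
`a = [4, 2, 8]` → a = [4, 2, 8]
`b = a` → b = [4, 2, 8] (same object as a)
`a += [12, 72]` → a = [4, 2, 8, 12, 72] (same object as b); b = [4, 2, 8, 12, 72] (same object as a)
`print(b)` → prints [4, 2, 8, 12, 72]
`x = (3, 3, 3)` → x = (3, 3, 3)
`y = x` → y = (3, 3, 3)
`x += (86, 84)` → x = (3, 3, 3, 86, 84)
`print(y)` → prints (3, 3, 3)

Answer:
[4, 2, 8, 12, 72]
(3, 3, 3)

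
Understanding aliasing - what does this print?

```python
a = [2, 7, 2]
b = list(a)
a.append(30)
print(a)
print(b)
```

Key concept: list() constructor creates copy.
Step by step:
`a = [2, 7, 2]` → a = [2, 7, 2]
`b = list(a)` → b = [2, 7, 2]
`a.append(30)` → a = [2, 7, 2, 30]
`print(a)` → prints [2, 7, 2, 30]
`print(b)` → prints [2, 7, 2]

Answer:
[2, 7, 2, 30]
[2, 7, 2]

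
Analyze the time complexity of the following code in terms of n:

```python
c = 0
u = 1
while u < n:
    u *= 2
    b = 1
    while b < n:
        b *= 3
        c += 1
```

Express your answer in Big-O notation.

Each loop level contributes: log n × log n. Multiplying the contributions gives O(log² n).

Answer: O(log² n)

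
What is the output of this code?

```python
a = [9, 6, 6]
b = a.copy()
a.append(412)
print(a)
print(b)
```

Key concept: list.copy() creates independent copy.
Step by step:
`a = [9, 6, 6]` → a = [9, 6, 6]
`b = a.copy()` → b = [9, 6, 6]
`a.append(412)` → a = [9, 6, 6, 412]
`print(a)` → prints [9, 6, 6, 412]
`print(b)` → prints [9, 6, 6]

Answer:
[9, 6, 6, 412]
[9, 6, 6]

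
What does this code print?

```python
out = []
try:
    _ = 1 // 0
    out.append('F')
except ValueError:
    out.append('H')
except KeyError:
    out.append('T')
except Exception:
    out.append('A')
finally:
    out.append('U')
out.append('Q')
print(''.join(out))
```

Execution trace: 'A' (except Exception) → 'U' (finally) → 'Q' (after the try/except). Output: AUQ

Answer: AUQ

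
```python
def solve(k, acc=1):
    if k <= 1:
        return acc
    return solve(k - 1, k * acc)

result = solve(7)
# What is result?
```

Accumulator trace (n, acc): (7, 1) -> (6, 7) -> (5, 42) -> (4, 210) -> (3, 840) -> (2, 2520) -> (1, 5040) -> return 5040

Answer: 5040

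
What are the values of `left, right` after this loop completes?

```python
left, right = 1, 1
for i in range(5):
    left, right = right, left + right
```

Fibonacci: after 5 iterations
`left, right` takes the values: (1, 1) → (1, 2) → (2, 3) → (3, 5) → (5, 8) → (8, 13)

Answer: 8, 13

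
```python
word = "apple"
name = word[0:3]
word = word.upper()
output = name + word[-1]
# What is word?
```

Trace:
`word = "apple"` → word = 'apple'
`name = word[0:3]` → name = 'app'
`word = word.upper()` → word = 'APPLE'
`output = name + word[-1]` → output = 'appE'
So word = 'APPLE'

Answer: 'APPLE'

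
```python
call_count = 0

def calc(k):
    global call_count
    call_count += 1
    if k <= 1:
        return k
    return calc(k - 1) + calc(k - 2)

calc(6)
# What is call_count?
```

Calls(k) = 1 + Calls(k-1) + Calls(k-2); Calls(0)=Calls(1)=1. For k=6 this gives 25.

Answer: 25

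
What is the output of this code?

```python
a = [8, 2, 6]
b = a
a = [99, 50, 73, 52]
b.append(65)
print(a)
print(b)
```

Key concept: rebinding vs mutation: a is rebound to a new list, b still points at the original.
Step by step:
`a = [8, 2, 6]` → a = [8, 2, 6]
`b = a` → b = [8, 2, 6] (same object as a)
`a = [99, 50, 73, 52]` → a = [99, 50, 73, 52]
`b.append(65)` → b = [8, 2, 6, 65]
`print(a)` → prints [99, 50, 73, 52]
`print(b)` → prints [8, 2, 6, 65]

Answer:
[99, 50, 73, 52]
[8, 2, 6, 65]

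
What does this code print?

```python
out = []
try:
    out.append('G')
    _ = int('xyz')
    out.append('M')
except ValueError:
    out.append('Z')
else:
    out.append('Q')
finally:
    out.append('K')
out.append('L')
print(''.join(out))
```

Execution trace: 'G' (try body) → 'Z' (except ValueError) → 'K' (finally) → 'L' (after the try/except). Output: GZKL

Answer: GZKL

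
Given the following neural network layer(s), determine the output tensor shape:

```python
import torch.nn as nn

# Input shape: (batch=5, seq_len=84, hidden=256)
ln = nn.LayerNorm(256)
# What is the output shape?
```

Input: (5, 84, 256) -> Output: (5, 84, 256)

Answer: (5, 84, 256)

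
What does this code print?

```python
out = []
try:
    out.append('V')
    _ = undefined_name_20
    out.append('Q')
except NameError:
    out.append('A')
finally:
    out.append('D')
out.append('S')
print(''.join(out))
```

Execution trace: 'V' (try body) → 'A' (except NameError) → 'D' (finally) → 'S' (after the try/except). Output: VADS

Answer: VADS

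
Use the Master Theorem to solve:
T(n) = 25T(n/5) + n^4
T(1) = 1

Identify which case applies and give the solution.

a=25, b=5, f(n)=n^4. log_5(25) = 2. Since c=4 > 2 and the regularity condition holds (25(n/5)^4 = (25/5^4)n^4 with 25/5^4 < 1), Case 3 applies: T(n) = Θ(f(n)) = O(n^4).

Answer: O(n^4) - Case 3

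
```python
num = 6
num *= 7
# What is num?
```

Trace:
`num = 6` → num = 6
`num *= 7` → num = 42
So num = 42

Answer: 42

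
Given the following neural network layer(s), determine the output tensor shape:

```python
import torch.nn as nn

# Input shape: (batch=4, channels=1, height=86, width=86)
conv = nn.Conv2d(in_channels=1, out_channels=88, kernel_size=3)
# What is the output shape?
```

Input: (4, 1, 86, 86) -> Output: (4, 88, 84, 84)

Answer: (4, 88, 84, 84)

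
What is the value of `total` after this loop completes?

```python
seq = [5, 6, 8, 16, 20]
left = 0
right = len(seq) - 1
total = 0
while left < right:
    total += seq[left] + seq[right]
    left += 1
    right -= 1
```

Sum of pairs from ends
`total` takes the values: 0 → 25 → 47

Answer: 47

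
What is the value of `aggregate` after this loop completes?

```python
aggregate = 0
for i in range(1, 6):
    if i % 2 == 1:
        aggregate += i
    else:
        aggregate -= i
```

Add odd, subtract even
`aggregate` takes the values: 0 → 1 → -1 → 2 → -2 → 3

Answer: 3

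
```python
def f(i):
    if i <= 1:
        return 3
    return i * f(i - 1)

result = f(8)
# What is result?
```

f(8) = 8 * 7 * 6 * 5 * 4 * 3 * 2 * 3 = 120960

Answer: 120960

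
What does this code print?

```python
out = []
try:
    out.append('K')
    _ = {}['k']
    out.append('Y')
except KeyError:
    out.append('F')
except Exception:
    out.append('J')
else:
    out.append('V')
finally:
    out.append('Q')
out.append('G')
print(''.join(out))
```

Execution trace: 'K' (try body) → 'F' (except KeyError) → 'Q' (finally) → 'G' (after the try/except). Output: KFQG

Answer: KFQG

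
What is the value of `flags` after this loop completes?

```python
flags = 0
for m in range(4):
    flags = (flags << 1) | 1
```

Build 4 consecutive 1-bits: 0b1111
`flags` takes the values: 0 → 1 → 3 → 7 → 15

Answer: 15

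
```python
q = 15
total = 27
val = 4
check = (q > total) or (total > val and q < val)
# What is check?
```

Trace:
`q = 15` → q = 15
`total = 27` → total = 27
`val = 4` → val = 4
`check = (q > total) or (total > val and q < val)` → check = False
So check = False

Answer: False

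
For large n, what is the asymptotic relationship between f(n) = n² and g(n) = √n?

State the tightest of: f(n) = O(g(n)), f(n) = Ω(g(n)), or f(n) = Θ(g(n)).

n² vs √n: f(n) = Ω(g(n)) but not O(g(n)) — n² grows strictly faster than √n.

Answer: f(n) = Ω(g(n)) but not O(g(n)) — n² grows strictly faster than √n.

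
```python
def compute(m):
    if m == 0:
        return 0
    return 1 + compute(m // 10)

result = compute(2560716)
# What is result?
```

Count of digits of 2560716: 7

Answer: 7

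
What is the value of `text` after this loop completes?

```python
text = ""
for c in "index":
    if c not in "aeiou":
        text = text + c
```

Remove vowels from 'index'
`text` takes the values: "" → "n" → "nd" → "ndx"

Answer: "ndx"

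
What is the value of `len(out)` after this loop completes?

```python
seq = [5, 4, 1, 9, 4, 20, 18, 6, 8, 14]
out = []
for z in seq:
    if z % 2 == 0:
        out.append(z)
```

Count even numbers in [5, 4, 1, 9, 4, 20, 18, 6, 8, 14]
`out` takes the values: [] → [4] → [4, 4] → [4, 4, 20] → [4, 4, 20, 18] → [4, 4, 20, 18, 6] → [4, 4, 20, 18, 6, 8] → [4, 4, 20, 18, 6, 8, 14]
So `len(out)` = 7

Answer: 7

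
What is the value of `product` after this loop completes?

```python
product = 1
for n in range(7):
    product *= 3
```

3^7 = 2187
`product` takes the values: 1 → 3 → 9 → 27 → 81 → 243 → 729 → 2187

Answer: 2187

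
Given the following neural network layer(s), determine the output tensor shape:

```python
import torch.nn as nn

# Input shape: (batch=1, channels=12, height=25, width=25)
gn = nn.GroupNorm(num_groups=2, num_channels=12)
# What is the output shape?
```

Input: (1, 12, 25, 25) -> Output: (1, 12, 25, 25)

Answer: (1, 12, 25, 25)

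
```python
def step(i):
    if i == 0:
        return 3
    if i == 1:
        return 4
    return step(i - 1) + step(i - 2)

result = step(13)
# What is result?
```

Build up from base cases: step(0)=3, step(1)=4, step(2)=7, step(3)=11, step(4)=18, step(5)=29, step(6)=47, ..., step(13)=1364

Answer: 1364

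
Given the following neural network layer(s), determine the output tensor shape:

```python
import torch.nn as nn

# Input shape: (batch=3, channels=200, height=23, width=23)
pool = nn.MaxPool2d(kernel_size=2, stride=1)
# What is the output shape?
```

Input: (3, 200, 23, 23) -> Output: (3, 200, 22, 22)

Answer: (3, 200, 22, 22)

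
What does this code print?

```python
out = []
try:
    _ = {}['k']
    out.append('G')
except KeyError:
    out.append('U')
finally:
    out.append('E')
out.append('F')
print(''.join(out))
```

Execution trace: 'U' (except KeyError) → 'E' (finally) → 'F' (after the try/except). Output: UEF

Answer: UEF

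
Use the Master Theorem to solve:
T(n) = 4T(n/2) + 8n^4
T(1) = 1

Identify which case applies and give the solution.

a=4, b=2, f(n)=8n^4. log_2(4) = 2. Since c=4 > 2 and the regularity condition holds (4(n/2)^4 = (4/2^4)n^4 with 4/2^4 < 1), Case 3 applies: T(n) = Θ(f(n)) = O(n^4).

Answer: O(n^4) - Case 3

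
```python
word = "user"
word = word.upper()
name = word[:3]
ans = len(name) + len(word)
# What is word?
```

Trace:
`word = "user"` → word = 'user'
`word = word.upper()` → word = 'USER'
`name = word[:3]` → name = 'USE'
`ans = len(name) + len(word)` → ans = 7
So word = 'USER'

Answer: 'USER'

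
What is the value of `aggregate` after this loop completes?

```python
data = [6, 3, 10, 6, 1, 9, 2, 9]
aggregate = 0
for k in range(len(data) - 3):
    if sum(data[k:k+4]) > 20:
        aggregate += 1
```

Count windows with sum > 20
`aggregate` takes the values: 0 → 1 → 2 → 3

Answer: 3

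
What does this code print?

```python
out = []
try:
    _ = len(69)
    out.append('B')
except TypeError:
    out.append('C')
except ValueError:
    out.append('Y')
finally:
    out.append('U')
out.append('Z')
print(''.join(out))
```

Execution trace: 'C' (except TypeError) → 'U' (finally) → 'Z' (after the try/except). Output: CUZ

Answer: CUZ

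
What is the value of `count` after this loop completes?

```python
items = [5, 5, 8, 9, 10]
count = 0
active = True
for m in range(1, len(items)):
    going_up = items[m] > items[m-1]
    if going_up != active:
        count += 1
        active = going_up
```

Count direction changes in [5, 5, 8, 9, 10]
`count` takes the values: 0 → 1 → 2

Answer: 2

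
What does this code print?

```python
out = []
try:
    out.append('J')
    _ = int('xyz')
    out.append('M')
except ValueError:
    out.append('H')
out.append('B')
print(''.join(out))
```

Execution trace: 'J' (try body) → 'H' (except ValueError) → 'B' (after the try/except). Output: JHB

Answer: JHB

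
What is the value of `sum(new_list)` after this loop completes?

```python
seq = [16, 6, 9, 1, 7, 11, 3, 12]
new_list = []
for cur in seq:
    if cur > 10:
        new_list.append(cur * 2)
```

Sum of doubled values > 10
`new_list` takes the values: [] → [32] → [32, 22] → [32, 22, 24]
So `sum(new_list)` = 78

Answer: 78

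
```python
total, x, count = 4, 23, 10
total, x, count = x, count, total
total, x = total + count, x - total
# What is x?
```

Trace:
`total, x, count = 4, 23, 10` → total = 4; x = 23; count = 10
`total, x, count = x, count, total` → total = 23; x = 10; count = 4
`total, x = total + count, x - total` → total = 27; x = -13
So x = -13

Answer: -13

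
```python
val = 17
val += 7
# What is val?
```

Trace:
`val = 17` → val = 17
`val += 7` → val = 24
So val = 24

Answer: 24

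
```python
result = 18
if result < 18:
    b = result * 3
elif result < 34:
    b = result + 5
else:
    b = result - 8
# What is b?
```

Trace:
`result = 18` → result = 18
`if result < 18: ...` → result < 18 is False, result < 34 is True → b = 23
So b = 23

Answer: 23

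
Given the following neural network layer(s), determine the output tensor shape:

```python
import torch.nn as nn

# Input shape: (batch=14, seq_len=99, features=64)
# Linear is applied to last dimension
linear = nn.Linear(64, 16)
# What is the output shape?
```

Input: (14, 99, 64) -> Output: (14, 99, 16)

Answer: (14, 99, 16)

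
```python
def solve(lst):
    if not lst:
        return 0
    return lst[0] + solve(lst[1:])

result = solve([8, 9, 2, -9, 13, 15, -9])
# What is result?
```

8 + 9 + 2 + (-9) + 13 + 15 + (-9) + 0 = 29

Answer: 29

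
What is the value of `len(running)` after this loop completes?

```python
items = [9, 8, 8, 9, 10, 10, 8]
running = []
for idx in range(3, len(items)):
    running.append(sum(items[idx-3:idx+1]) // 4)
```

Number of 4-element averages
`running` takes the values: [] → [8] → [8, 8] → [8, 8, 9] → [8, 8, 9, 9]
So `len(running)` = 4

Answer: 4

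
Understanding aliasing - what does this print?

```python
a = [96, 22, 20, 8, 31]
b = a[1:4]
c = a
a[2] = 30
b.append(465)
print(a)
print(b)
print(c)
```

Key concept: slice vs alias.
Step by step:
`a = [96, 22, 20, 8, 31]` → a = [96, 22, 20, 8, 31]
`b = a[1:4]` → b = [22, 20, 8]
`c = a` → c = [96, 22, 20, 8, 31] (same object as a)
`a[2] = 30` → a = [96, 22, 30, 8, 31] (same object as c); c = [96, 22, 30, 8, 31] (same object as a)
`b.append(465)` → b = [22, 20, 8, 465]
`print(a)` → prints [96, 22, 30, 8, 31]
`print(b)` → prints [22, 20, 8, 465]
`print(c)` → prints [96, 22, 30, 8, 31]

Answer:
[96, 22, 30, 8, 31]
[22, 20, 8, 465]
[96, 22, 30, 8, 31]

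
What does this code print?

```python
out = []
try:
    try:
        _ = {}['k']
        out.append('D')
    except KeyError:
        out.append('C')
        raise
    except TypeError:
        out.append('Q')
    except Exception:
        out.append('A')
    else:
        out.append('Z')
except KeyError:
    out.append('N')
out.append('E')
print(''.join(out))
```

Execution trace: 'C' (inner except KeyError) → 'N' (outer except KeyError) → 'E' (after the try/except). Output: CNE

Answer: CNE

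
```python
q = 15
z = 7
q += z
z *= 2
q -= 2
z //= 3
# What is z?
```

Trace:
`q = 15` → q = 15
`z = 7` → z = 7
`q += z` → q = 22
`z *= 2` → z = 14
`q -= 2` → q = 20
`z //= 3` → z = 4
So z = 4

Answer: 4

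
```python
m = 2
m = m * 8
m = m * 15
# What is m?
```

Trace:
`m = 2` → m = 2
`m = m * 8` → m = 16
`m = m * 15` → m = 240
So m = 240

Answer: 240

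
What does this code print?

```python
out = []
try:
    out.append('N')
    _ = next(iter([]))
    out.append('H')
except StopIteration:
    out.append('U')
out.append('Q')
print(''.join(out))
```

Execution trace: 'N' (try body) → 'U' (except StopIteration) → 'Q' (after the try/except). Output: NUQ

Answer: NUQ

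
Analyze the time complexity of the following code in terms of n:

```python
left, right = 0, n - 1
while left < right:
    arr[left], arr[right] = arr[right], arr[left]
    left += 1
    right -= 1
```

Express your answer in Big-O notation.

This is In-place array reversal. Time complexity: O(n).

Answer: O(n)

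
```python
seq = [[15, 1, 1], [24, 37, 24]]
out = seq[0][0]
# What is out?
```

Trace:
`seq = [[15, 1, 1], [24, 37, 24]]` → seq = [[15, 1, 1], [24, 37, 24]]
`out = seq[0][0]` → out = 15
So out = 15

Answer: 15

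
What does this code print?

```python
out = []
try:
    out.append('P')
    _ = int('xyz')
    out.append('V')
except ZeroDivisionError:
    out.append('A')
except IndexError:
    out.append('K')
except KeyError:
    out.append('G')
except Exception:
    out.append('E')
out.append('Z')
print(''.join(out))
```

Execution trace: 'P' (try body) → 'E' (except Exception) → 'Z' (after the try/except). Output: PEZ

Answer: PEZ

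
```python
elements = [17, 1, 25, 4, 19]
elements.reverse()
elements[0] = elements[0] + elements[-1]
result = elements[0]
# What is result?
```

Trace:
`elements = [17, 1, 25, 4, 19]` → elements = [17, 1, 25, 4, 19]
`elements.reverse()` → elements = [19, 4, 25, 1, 17]
`elements[0] = elements[0] + elements[-1]` → elements = [36, 4, 25, 1, 17]
`result = elements[0]` → result = 36
So result = 36

Answer: 36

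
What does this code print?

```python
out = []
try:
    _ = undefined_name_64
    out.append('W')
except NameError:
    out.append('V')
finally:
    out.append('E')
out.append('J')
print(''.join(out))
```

Execution trace: 'V' (except NameError) → 'E' (finally) → 'J' (after the try/except). Output: VEJ

Answer: VEJ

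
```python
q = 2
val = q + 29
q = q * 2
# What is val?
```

Trace:
`q = 2` → q = 2
`val = q + 29` → val = 31
`q = q * 2` → q = 4
So val = 31

Answer: 31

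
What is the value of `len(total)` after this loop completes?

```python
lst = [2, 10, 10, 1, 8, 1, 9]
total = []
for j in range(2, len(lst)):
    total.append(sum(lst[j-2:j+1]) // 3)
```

Number of 3-element averages
`total` takes the values: [] → [7] → [7, 7] → [7, 7, 6] → [7, 7, 6, 3] → [7, 7, 6, 3, 6]
So `len(total)` = 5

Answer: 5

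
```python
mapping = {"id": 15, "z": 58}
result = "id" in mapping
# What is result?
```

Trace:
`mapping = {"id": 15, "z": 58}` → mapping = {'id': 15, 'z': 58}
`result = "id" in mapping` → result = True
So result = True

Answer: True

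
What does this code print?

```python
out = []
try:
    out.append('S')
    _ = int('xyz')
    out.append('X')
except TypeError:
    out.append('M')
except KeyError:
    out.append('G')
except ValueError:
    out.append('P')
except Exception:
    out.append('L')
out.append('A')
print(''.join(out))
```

Execution trace: 'S' (try body) → 'P' (except ValueError) → 'A' (after the try/except). Output: SPA

Answer: SPA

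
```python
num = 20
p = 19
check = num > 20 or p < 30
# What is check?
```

Trace:
`num = 20` → num = 20
`p = 19` → p = 19
`check = num > 20 or p < 30` → check = True
So check = True

Answer: True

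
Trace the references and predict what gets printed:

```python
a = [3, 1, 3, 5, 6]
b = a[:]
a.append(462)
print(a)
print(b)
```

Key concept: slice [:] creates copy.
Step by step:
`a = [3, 1, 3, 5, 6]` → a = [3, 1, 3, 5, 6]
`b = a[:]` → b = [3, 1, 3, 5, 6]
`a.append(462)` → a = [3, 1, 3, 5, 6, 462]
`print(a)` → prints [3, 1, 3, 5, 6, 462]
`print(b)` → prints [3, 1, 3, 5, 6]

Answer:
[3, 1, 3, 5, 6, 462]
[3, 1, 3, 5, 6]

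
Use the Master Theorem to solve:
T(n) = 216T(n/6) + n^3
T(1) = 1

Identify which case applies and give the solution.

a=216, b=6, f(n)=n^3. log_6(216) = 3. Since c=3 = 3, Case 2 applies: T(n) = Θ(n^log_b(a) · log n) = O(n^3 log n).

Answer: O(n^3 log n) - Case 2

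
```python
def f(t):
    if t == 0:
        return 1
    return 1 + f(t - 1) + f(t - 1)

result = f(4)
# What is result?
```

f(t) = 1 + 2·f(t-1), f(0)=1. Closed form: (1+1)·2^4 - 1 = 31.

Answer: 31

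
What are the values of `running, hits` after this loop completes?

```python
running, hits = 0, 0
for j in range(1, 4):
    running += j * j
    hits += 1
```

Sum of squares and count
`running, hits` takes the values: (0, 0) → (1, 0) → (1, 1) → (5, 1) → (5, 2) → (14, 2) → (14, 3)

Answer: 14, 3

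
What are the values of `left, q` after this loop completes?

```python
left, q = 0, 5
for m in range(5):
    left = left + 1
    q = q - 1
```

left goes 0→5, q goes 5→0
`left, q` takes the values: (0, 5) → (1, 5) → (1, 4) → (2, 4) → (2, 3) → (3, 3) → (3, 2) → (4, 2) → (4, 1) → (5, 1) → (5, 0)

Answer: 5, 0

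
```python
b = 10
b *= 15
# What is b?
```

Trace:
`b = 10` → b = 10
`b *= 15` → b = 150
So b = 150

Answer: 150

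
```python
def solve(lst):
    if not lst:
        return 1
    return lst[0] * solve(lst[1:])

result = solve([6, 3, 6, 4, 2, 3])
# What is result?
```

Product over [6, 3, 6, 4, 2, 3] = 6 * 3 * 6 * 4 * 2 * 3 = 2592

Answer: 2592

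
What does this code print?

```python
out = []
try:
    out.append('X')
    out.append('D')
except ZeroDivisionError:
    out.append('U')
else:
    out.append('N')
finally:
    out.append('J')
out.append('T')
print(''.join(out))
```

Execution trace: 'X' (try body) → 'D' (try body, no exception) → 'N' (else) → 'J' (finally) → 'T' (after the try/except). Output: XDNJT

Answer: XDNJT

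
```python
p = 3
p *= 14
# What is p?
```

Trace:
`p = 3` → p = 3
`p *= 14` → p = 42
So p = 42

Answer: 42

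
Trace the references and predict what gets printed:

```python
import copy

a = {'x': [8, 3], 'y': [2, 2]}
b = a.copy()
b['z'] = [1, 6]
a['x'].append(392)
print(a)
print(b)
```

Key concept: shallow copy of dict with mutable values.
Step by step:
`a = {'x': [8, 3], 'y': [2, 2]}` → a = {'x': [8, 3], 'y': [2, 2]}
`b = a.copy()` → b = {'x': [8, 3], 'y': [2, 2]}
`b['z'] = [1, 6]` → b = {'x': [8, 3], 'y': [2, 2], 'z': [1, 6]}
`a['x'].append(392)` → a = {'x': [8, 3, 392], 'y': [2, 2]}; b = {'x': [8, 3, 392], 'y': [2, 2], 'z': [1, 6]}
`print(a)` → prints {'x': [8, 3, 392], 'y': [2, 2]}
`print(b)` → prints {'x': [8, 3, 392], 'y': [2, 2], 'z': [1, 6]}

Answer:
{'x': [8, 3, 392], 'y': [2, 2]}
{'x': [8, 3, 392], 'y': [2, 2], 'z': [1, 6]}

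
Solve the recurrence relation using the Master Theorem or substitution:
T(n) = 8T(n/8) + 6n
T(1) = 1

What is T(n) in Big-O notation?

By Master Theorem: a=8, b=8, f(n)=6n. Since log_8(8) = 1 and f(n) = Θ(n^1), Case 2 applies. T(n) = O(n log n).

Answer: O(n log n)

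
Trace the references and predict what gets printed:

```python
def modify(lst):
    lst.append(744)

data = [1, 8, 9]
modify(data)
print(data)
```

Key concept: function modifies passed list.
Step by step:
`data = [1, 8, 9]` → data = [1, 8, 9]
`modify(data)` → data = [1, 8, 9, 744]
`print(data)` → prints [1, 8, 9, 744]

Answer: [1, 8, 9, 744]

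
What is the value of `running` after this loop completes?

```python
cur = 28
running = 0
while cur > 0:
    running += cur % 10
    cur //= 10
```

Sum digits of 28
`running` takes the values: 0 → 8 → 10

Answer: 10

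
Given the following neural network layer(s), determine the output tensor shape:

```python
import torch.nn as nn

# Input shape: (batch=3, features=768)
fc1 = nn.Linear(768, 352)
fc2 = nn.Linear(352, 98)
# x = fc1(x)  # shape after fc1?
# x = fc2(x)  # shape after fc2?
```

Input: (3, 768) -> after fc1: (3, 352) -> Output: (3, 98)

Answer: (3, 98)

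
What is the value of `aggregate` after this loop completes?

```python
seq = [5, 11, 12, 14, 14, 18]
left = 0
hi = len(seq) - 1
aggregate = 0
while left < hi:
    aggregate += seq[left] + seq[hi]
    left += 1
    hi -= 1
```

Sum of pairs from ends
`aggregate` takes the values: 0 → 23 → 48 → 74

Answer: 74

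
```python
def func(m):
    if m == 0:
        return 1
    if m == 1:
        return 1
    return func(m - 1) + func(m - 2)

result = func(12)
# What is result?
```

Build up from base cases: func(0)=1, func(1)=1, func(2)=2, func(3)=3, func(4)=5, func(5)=8, func(6)=13, ..., func(12)=233

Answer: 233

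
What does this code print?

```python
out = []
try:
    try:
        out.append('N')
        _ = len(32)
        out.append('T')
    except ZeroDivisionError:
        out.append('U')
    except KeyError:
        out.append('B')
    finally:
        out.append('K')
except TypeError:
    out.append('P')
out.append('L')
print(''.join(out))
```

Execution trace: 'N' (try body) → 'K' (finally) → 'P' (outer except TypeError) → 'L' (after the try/except). Output: NKPL

Answer: NKPL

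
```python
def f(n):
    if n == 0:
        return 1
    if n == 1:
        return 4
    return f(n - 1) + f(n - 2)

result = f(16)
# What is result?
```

Build up from base cases: f(0)=1, f(1)=4, f(2)=5, f(3)=9, f(4)=14, f(5)=23, f(6)=37, ..., f(16)=4558

Answer: 4558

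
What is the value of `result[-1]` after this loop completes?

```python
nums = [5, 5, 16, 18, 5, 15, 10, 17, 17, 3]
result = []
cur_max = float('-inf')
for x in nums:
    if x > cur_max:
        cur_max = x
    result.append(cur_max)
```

Running max ends at 18
`result` takes the values: [] → [5] → [5, 5] → [5, 5, 16] → [5, 5, 16, 18] → [5, 5, 16, 18, 18] → [5, 5, 16, 18, 18, 18] → [5, 5, 16, 18, 18, 18, 18] → [5, 5, 16, 18, 18, 18, 18, 18] → [5, 5, 16, 18, 18, 18, 18, 18, 18] → [5, 5, 16, 18, 18, 18, 18, 18, 18, 18]
So `result[-1]` = 18

Answer: 18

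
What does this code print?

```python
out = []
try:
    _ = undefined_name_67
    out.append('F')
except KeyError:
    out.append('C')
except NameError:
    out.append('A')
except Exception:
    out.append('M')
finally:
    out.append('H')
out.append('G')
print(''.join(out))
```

Execution trace: 'A' (except NameError) → 'H' (finally) → 'G' (after the try/except). Output: AHG

Answer: AHG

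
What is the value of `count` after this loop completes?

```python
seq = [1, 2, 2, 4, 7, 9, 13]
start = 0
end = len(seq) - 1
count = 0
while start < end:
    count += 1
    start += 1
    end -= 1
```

Iterations until pointers meet (list length 7)
`count` takes the values: 0 → 1 → 2 → 3

Answer: 3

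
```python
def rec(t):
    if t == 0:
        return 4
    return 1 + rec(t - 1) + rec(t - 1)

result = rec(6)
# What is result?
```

rec(t) = 1 + 2·rec(t-1), rec(0)=4. Closed form: (4+1)·2^6 - 1 = 319.

Answer: 319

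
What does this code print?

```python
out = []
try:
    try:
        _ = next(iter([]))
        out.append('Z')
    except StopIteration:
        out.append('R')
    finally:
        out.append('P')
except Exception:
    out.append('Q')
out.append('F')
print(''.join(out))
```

Execution trace: 'R' (inner except StopIteration) → 'P' (inner finally) → 'F' (after the try/except). Output: RPF

Answer: RPF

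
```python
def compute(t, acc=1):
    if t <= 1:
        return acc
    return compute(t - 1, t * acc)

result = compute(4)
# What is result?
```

Accumulator trace (n, acc): (4, 1) -> (3, 4) -> (2, 12) -> (1, 24) -> return 24

Answer: 24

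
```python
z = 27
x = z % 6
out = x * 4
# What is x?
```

Trace:
`z = 27` → z = 27
`x = z % 6` → x = 3
`out = x * 4` → out = 12
So x = 3

Answer: 3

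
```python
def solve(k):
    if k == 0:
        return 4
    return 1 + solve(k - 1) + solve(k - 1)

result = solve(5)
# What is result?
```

solve(k) = 1 + 2·solve(k-1), solve(0)=4. Closed form: (4+1)·2^5 - 1 = 159.

Answer: 159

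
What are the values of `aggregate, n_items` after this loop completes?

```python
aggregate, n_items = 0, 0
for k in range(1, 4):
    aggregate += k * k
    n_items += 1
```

Sum of squares and count
`aggregate, n_items` takes the values: (0, 0) → (1, 0) → (1, 1) → (5, 1) → (5, 2) → (14, 2) → (14, 3)

Answer: 14, 3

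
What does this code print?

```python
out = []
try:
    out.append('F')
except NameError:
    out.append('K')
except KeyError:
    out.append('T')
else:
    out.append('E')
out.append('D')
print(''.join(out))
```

Execution trace: 'F' (try body, no exception) → 'E' (else) → 'D' (after the try/except). Output: FED

Answer: FED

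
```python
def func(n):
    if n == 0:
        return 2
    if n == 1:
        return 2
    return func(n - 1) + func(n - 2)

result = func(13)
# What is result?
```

Build up from base cases: func(0)=2, func(1)=2, func(2)=4, func(3)=6, func(4)=10, func(5)=16, func(6)=26, ..., func(13)=754

Answer: 754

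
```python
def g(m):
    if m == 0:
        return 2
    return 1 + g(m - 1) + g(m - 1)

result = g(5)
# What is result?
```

g(m) = 1 + 2·g(m-1), g(0)=2. Closed form: (2+1)·2^5 - 1 = 95.

Answer: 95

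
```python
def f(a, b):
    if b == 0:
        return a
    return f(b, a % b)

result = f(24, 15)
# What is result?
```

f(24, 15) -> f(15, 9) -> f(9, 6) -> f(6, 3) -> f(3, 0) -> 3

Answer: 3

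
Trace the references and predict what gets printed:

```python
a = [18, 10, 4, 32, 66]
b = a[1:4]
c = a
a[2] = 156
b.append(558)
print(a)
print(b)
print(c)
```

Key concept: slice vs alias.
Step by step:
`a = [18, 10, 4, 32, 66]` → a = [18, 10, 4, 32, 66]
`b = a[1:4]` → b = [10, 4, 32]
`c = a` → c = [18, 10, 4, 32, 66] (same object as a)
`a[2] = 156` → a = [18, 10, 156, 32, 66] (same object as c); c = [18, 10, 156, 32, 66] (same object as a)
`b.append(558)` → b = [10, 4, 32, 558]
`print(a)` → prints [18, 10, 156, 32, 66]
`print(b)` → prints [10, 4, 32, 558]
`print(c)` → prints [18, 10, 156, 32, 66]

Answer:
[18, 10, 156, 32, 66]
[10, 4, 32, 558]
[18, 10, 156, 32, 66]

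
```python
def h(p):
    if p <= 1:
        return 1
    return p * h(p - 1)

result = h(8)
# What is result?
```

h(8) = 8 * 7 * 6 * 5 * 4 * 3 * 2 * 1 = 40320

Answer: 40320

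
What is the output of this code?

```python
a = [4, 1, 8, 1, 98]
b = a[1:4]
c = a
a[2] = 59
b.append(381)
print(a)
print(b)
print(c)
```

Key concept: slice vs alias.
Step by step:
`a = [4, 1, 8, 1, 98]` → a = [4, 1, 8, 1, 98]
`b = a[1:4]` → b = [1, 8, 1]
`c = a` → c = [4, 1, 8, 1, 98] (same object as a)
`a[2] = 59` → a = [4, 1, 59, 1, 98] (same object as c); c = [4, 1, 59, 1, 98] (same object as a)
`b.append(381)` → b = [1, 8, 1, 381]
`print(a)` → prints [4, 1, 59, 1, 98]
`print(b)` → prints [1, 8, 1, 381]
`print(c)` → prints [4, 1, 59, 1, 98]

Answer:
[4, 1, 59, 1, 98]
[1, 8, 1, 381]
[4, 1, 59, 1, 98]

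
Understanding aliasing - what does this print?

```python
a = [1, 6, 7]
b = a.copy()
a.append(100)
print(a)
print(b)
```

Key concept: list.copy() creates independent copy.
Step by step:
`a = [1, 6, 7]` → a = [1, 6, 7]
`b = a.copy()` → b = [1, 6, 7]
`a.append(100)` → a = [1, 6, 7, 100]
`print(a)` → prints [1, 6, 7, 100]
`print(b)` → prints [1, 6, 7]

Answer:
[1, 6, 7, 100]
[1, 6, 7]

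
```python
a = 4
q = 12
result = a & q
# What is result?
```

Trace:
`a = 4` → a = 4
`q = 12` → q = 12
`result = a & q` → result = 4
So result = 4

Answer: 4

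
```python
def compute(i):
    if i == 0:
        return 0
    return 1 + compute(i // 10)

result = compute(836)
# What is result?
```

Count of digits of 836: 3

Answer: 3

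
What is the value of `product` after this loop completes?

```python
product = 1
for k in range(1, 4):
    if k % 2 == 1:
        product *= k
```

Product of odd numbers 1 to 3
`product` takes the values: 1 → 3

Answer: 3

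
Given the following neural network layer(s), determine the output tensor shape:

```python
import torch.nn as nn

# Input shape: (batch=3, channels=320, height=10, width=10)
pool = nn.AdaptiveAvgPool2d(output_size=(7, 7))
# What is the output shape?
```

Input: (3, 320, 10, 10) -> Output: (3, 320, 7, 7)

Answer: (3, 320, 7, 7)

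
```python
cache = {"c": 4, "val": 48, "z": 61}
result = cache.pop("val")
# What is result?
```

Trace:
`cache = {"c": 4, "val": 48, "z": 61}` → cache = {'c': 4, 'val': 48, 'z': 61}
`result = cache.pop("val")` → cache = {'c': 4, 'z': 61}; result = 48
So result = 48

Answer: 48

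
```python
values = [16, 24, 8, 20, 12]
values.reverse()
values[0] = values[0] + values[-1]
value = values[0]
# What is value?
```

Trace:
`values = [16, 24, 8, 20, 12]` → values = [16, 24, 8, 20, 12]
`values.reverse()` → values = [12, 20, 8, 24, 16]
`values[0] = values[0] + values[-1]` → values = [28, 20, 8, 24, 16]
`value = values[0]` → value = 28
So value = 28

Answer: 28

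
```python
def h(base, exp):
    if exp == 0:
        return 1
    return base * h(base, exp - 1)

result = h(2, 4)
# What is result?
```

h(2, 4) = 2 * 2 * 2 * 2 = 16

Answer: 16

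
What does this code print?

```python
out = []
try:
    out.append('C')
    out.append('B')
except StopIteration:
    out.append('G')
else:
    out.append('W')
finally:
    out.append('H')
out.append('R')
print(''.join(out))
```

Execution trace: 'C' (try body) → 'B' (try body, no exception) → 'W' (else) → 'H' (finally) → 'R' (after the try/except). Output: CBWHR

Answer: CBWHR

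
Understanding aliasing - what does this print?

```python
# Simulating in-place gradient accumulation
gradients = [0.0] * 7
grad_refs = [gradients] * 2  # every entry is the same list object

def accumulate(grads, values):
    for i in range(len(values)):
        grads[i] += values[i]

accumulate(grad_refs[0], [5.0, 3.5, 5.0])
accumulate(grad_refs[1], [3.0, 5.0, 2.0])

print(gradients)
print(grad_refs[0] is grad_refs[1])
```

Key concept: gradient accumulation aliasing.
Step by step:
`gradients = [0.0] * 7` → gradients = [0.0, 0.0, 0.0, 0.0, 0.0, 0.0, 0.0]
`grad_refs = [gradients] * 2` → grad_refs = [[0.0, 0.0, 0.0, 0.0, 0.0, 0.0, 0.0], [0.0, 0.0, 0.0, 0.0, 0.0, 0.0, 0.0]]
`accumulate(grad_refs[0], [5.0, 3.5, 5.0])` → gradients = [5.0, 3.5, 5.0, 0.0, 0.0, 0.0, 0.0]; grad_refs = [[5.0, 3.5, 5.0, 0.0, 0.0, 0.0, 0.0], [5.0, 3.5, 5.0, 0.0, 0.0, 0.0, 0.0]]
`accumulate(grad_refs[1], [3.0, 5.0, 2.0])` → gradients = [8.0, 8.5, 7.0, 0.0, 0.0, 0.0, 0.0]; grad_refs = [[8.0, 8.5, 7.0, 0.0, 0.0, 0.0, 0.0], [8.0, 8.5, 7.0, 0.0, 0.0, 0.0, 0.0]]
`print(gradients)` → prints [8.0, 8.5, 7.0, 0.0, 0.0, 0.0, 0.0]
`print(grad_refs[0] is grad_refs[1])` → prints True

Answer:
[8.0, 8.5, 7.0, 0.0, 0.0, 0.0, 0.0]
True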